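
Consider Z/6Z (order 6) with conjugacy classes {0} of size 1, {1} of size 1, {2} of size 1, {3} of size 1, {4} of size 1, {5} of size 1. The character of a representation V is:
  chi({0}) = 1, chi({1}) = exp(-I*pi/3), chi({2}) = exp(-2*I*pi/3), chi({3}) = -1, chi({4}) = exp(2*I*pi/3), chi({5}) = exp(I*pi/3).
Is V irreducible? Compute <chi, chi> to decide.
Irreducible: <chi, chi> = 1.

Details: <chi, chi> = (1/|G|) sum_C |C| * |chi(C)|^2 = (1/6)[1*|1|^2 + 1*|exp(-I*pi/3)|^2 + 1*|exp(-2*I*pi/3)|^2 + 1*|-1|^2 + 1*|exp(2*I*pi/3)|^2 + 1*|exp(I*pi/3)|^2]
  = (1/6)[(1) + (1) + (1) + (1) + (1) + (1)] = 6/6 = 1.
(Exp terms are combined using exp(i*s)*conj(exp(i*t)) = exp(i*(s-t)), and sums of them are collapsed using the identity that for every m > 1 the m distinct m-th roots of unity sum to 0, e.g. 1 + exp(2*I*pi/3) + exp(-2*I*pi/3) = 0.)
A character is irreducible iff <chi, chi> = 1, so this representation is irreducible.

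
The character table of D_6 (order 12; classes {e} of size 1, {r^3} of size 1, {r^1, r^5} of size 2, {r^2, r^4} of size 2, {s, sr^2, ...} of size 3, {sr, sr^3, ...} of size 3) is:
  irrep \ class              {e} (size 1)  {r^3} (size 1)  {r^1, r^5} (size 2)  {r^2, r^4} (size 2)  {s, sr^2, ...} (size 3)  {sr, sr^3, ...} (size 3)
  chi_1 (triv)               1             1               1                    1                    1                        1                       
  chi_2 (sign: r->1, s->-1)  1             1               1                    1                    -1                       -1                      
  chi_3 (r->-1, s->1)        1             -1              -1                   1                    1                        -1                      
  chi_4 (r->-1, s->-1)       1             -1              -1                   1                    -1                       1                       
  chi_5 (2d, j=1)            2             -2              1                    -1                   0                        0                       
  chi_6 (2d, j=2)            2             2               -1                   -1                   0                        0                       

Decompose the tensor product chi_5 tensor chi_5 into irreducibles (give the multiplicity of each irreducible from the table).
chi_5 tensor chi_5 = chi_1 + chi_2 + chi_6 (all other irreducibles have multiplicity 0).

The character of a tensor product is the pointwise product (chi_5 * chi_5)(C) = chi_5(C) * chi_5(C):
  {e}: (2)*(2), {r^3}: (-2)*(-2), {r^1, r^5}: (1)*(1), {r^2, r^4}: (-1)*(-1), {s, sr^2, ...}: (0)*(0), {sr, sr^3, ...}: (0)*(0)
so (chi_5 * chi_5) takes values
  {e} -> 4, {r^3} -> 4, {r^1, r^5} -> 1, {r^2, r^4} -> 1, {s, sr^2, ...} -> 0, {sr, sr^3, ...} -> 0.
Now take the inner product of this character with each irreducible chi from the table, <chi_5*chi_5, chi> = (1/12) sum_C |C| (chi_5*chi_5)(C) conj(chi(C)):
  <chi_5*chi_5, chi_1> = (1/12)[1*(4)*conj(1) + 1*(4)*conj(1) + 2*(1)*conj(1) + 2*(1)*conj(1) + 3*(0)*conj(1) + 3*(0)*conj(1)]
      = (1/12)[(4) + (4) + (2) + (2) + (0) + (0)] = 12/12 = 1
  <chi_5*chi_5, chi_2> = (1/12)[1*(4)*conj(1) + 1*(4)*conj(1) + 2*(1)*conj(1) + 2*(1)*conj(1) + 3*(0)*conj(-1) + 3*(0)*conj(-1)]
      = (1/12)[(4) + (4) + (2) + (2) + (0) + (0)] = 12/12 = 1
  <chi_5*chi_5, chi_3> = (1/12)[1*(4)*conj(1) + 1*(4)*conj(-1) + 2*(1)*conj(-1) + 2*(1)*conj(1) + 3*(0)*conj(1) + 3*(0)*conj(-1)]
      = (1/12)[(4) + (-4) + (-2) + (2) + (0) + (0)] = 0/12 = 0
  <chi_5*chi_5, chi_4> = (1/12)[1*(4)*conj(1) + 1*(4)*conj(-1) + 2*(1)*conj(-1) + 2*(1)*conj(1) + 3*(0)*conj(-1) + 3*(0)*conj(1)]
      = (1/12)[(4) + (-4) + (-2) + (2) + (0) + (0)] = 0/12 = 0
  <chi_5*chi_5, chi_5> = (1/12)[1*(4)*conj(2) + 1*(4)*conj(-2) + 2*(1)*conj(1) + 2*(1)*conj(-1) + 3*(0)*conj(0) + 3*(0)*conj(0)]
      = (1/12)[(8) + (-8) + (2) + (-2) + (0) + (0)] = 0/12 = 0
  <chi_5*chi_5, chi_6> = (1/12)[1*(4)*conj(2) + 1*(4)*conj(2) + 2*(1)*conj(-1) + 2*(1)*conj(-1) + 3*(0)*conj(0) + 3*(0)*conj(0)]
      = (1/12)[(8) + (8) + (-2) + (-2) + (0) + (0)] = 12/12 = 1
Hence the multiplicities are chi_1: 1, chi_2: 1, chi_6: 1. Dimension check: dim(chi_5)*dim(chi_5) = 2*2 = 4 and sum (mult * dim) = 1*1 + 1*1 + 1*2 = 4.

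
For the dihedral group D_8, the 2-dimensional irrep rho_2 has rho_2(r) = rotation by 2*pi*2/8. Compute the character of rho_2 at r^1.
chi_{rho_2}(r^1) = 2*cos(2*pi*2*1/8) = 0

Justification: rho_2(r^1) is rotation by angle 2*pi*2*1/8, whose trace is 2*cos(2*pi*2*1/8) = 0.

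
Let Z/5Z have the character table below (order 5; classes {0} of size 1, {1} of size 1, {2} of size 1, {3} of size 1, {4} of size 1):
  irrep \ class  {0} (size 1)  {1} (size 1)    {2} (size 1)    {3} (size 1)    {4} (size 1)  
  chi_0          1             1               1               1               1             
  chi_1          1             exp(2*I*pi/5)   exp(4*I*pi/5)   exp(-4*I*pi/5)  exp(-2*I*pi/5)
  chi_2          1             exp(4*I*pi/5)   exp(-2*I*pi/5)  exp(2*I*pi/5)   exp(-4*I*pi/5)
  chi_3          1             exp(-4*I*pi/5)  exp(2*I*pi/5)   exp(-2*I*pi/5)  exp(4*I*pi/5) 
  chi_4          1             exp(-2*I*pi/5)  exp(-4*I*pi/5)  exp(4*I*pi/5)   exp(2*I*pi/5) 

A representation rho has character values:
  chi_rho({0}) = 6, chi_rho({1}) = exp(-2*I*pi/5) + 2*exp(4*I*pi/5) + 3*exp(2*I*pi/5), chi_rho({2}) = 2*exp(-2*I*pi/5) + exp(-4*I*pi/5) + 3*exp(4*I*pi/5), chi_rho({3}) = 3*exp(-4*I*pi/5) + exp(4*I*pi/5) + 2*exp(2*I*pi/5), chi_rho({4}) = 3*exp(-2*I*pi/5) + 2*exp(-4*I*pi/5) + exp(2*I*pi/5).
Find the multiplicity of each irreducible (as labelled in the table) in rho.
Multiplicities: chi_0: 0, chi_1: 3, chi_2: 2, chi_3: 0, chi_4: 1.

Why: Use <chi_rho, chi> = (1/|G|) sum_C |C| * chi_rho(C) * conj(chi(C)) with |G| = 5 for each irreducible chi in the table:
  <chi_rho, chi_0> = (1/5)[1*(6)*conj(1) + 1*(exp(-2*I*pi/5) + 2*exp(4*I*pi/5) + 3*exp(2*I*pi/5))*conj(1) + 1*(2*exp(-2*I*pi/5) + exp(-4*I*pi/5) + 3*exp(4*I*pi/5))*conj(1) + 1*(3*exp(-4*I*pi/5) + exp(4*I*pi/5) + 2*exp(2*I*pi/5))*conj(1) + 1*(3*exp(-2*I*pi/5) + 2*exp(-4*I*pi/5) + exp(2*I*pi/5))*conj(1)]
      = (1/5)[(6) + (exp(-2*I*pi/5) + 2*exp(4*I*pi/5) + 3*exp(2*I*pi/5)) + (2*exp(-2*I*pi/5) + exp(-4*I*pi/5) + 3*exp(4*I*pi/5)) + (3*exp(-4*I*pi/5) + exp(4*I*pi/5) + 2*exp(2*I*pi/5)) + (3*exp(-2*I*pi/5) + 2*exp(-4*I*pi/5) + exp(2*I*pi/5))] = 0/5 = 0
  <chi_rho, chi_1> = (1/5)[1*(6)*conj(1) + 1*(exp(-2*I*pi/5) + 2*exp(4*I*pi/5) + 3*exp(2*I*pi/5))*conj(exp(2*I*pi/5)) + 1*(2*exp(-2*I*pi/5) + exp(-4*I*pi/5) + 3*exp(4*I*pi/5))*conj(exp(4*I*pi/5)) + 1*(3*exp(-4*I*pi/5) + exp(4*I*pi/5) + 2*exp(2*I*pi/5))*conj(exp(-4*I*pi/5)) + 1*(3*exp(-2*I*pi/5) + 2*exp(-4*I*pi/5) + exp(2*I*pi/5))*conj(exp(-2*I*pi/5))]
      = (1/5)[(6) + (3 + exp(-4*I*pi/5) + 2*exp(2*I*pi/5)) + (3 + exp(2*I*pi/5) + 2*exp(4*I*pi/5)) + (3 + 2*exp(-4*I*pi/5) + exp(-2*I*pi/5)) + (3 + 2*exp(-2*I*pi/5) + exp(4*I*pi/5))] = 15/5 = 3
  <chi_rho, chi_2> = (1/5)[1*(6)*conj(1) + 1*(exp(-2*I*pi/5) + 2*exp(4*I*pi/5) + 3*exp(2*I*pi/5))*conj(exp(4*I*pi/5)) + 1*(2*exp(-2*I*pi/5) + exp(-4*I*pi/5) + 3*exp(4*I*pi/5))*conj(exp(-2*I*pi/5)) + 1*(3*exp(-4*I*pi/5) + exp(4*I*pi/5) + 2*exp(2*I*pi/5))*conj(exp(2*I*pi/5)) + 1*(3*exp(-2*I*pi/5) + 2*exp(-4*I*pi/5) + exp(2*I*pi/5))*conj(exp(-4*I*pi/5))]
      = (1/5)[(6) + (2 + 3*exp(-2*I*pi/5) + exp(4*I*pi/5)) + (2 + 3*exp(-4*I*pi/5) + exp(-2*I*pi/5)) + (2 + exp(2*I*pi/5) + 3*exp(4*I*pi/5)) + (2 + exp(-4*I*pi/5) + 3*exp(2*I*pi/5))] = 10/5 = 2
  <chi_rho, chi_3> = (1/5)[1*(6)*conj(1) + 1*(exp(-2*I*pi/5) + 2*exp(4*I*pi/5) + 3*exp(2*I*pi/5))*conj(exp(-4*I*pi/5)) + 1*(2*exp(-2*I*pi/5) + exp(-4*I*pi/5) + 3*exp(4*I*pi/5))*conj(exp(2*I*pi/5)) + 1*(3*exp(-4*I*pi/5) + exp(4*I*pi/5) + 2*exp(2*I*pi/5))*conj(exp(-2*I*pi/5)) + 1*(3*exp(-2*I*pi/5) + 2*exp(-4*I*pi/5) + exp(2*I*pi/5))*conj(exp(4*I*pi/5))]
      = (1/5)[(6) + (2*exp(-2*I*pi/5) + 3*exp(-4*I*pi/5) + exp(2*I*pi/5)) + (2*exp(-4*I*pi/5) + exp(4*I*pi/5) + 3*exp(2*I*pi/5)) + (3*exp(-2*I*pi/5) + exp(-4*I*pi/5) + 2*exp(4*I*pi/5)) + (exp(-2*I*pi/5) + 3*exp(4*I*pi/5) + 2*exp(2*I*pi/5))] = 0/5 = 0
  <chi_rho, chi_4> = (1/5)[1*(6)*conj(1) + 1*(exp(-2*I*pi/5) + 2*exp(4*I*pi/5) + 3*exp(2*I*pi/5))*conj(exp(-2*I*pi/5)) + 1*(2*exp(-2*I*pi/5) + exp(-4*I*pi/5) + 3*exp(4*I*pi/5))*conj(exp(-4*I*pi/5)) + 1*(3*exp(-4*I*pi/5) + exp(4*I*pi/5) + 2*exp(2*I*pi/5))*conj(exp(4*I*pi/5)) + 1*(3*exp(-2*I*pi/5) + 2*exp(-4*I*pi/5) + exp(2*I*pi/5))*conj(exp(2*I*pi/5))]
      = (1/5)[(6) + (1 + 2*exp(-4*I*pi/5) + 3*exp(4*I*pi/5)) + (1 + 3*exp(-2*I*pi/5) + 2*exp(2*I*pi/5)) + (1 + 2*exp(-2*I*pi/5) + 3*exp(2*I*pi/5)) + (1 + 3*exp(-4*I*pi/5) + 2*exp(4*I*pi/5))] = 5/5 = 1
(Exp terms are combined using exp(i*s)*conj(exp(i*t)) = exp(i*(s-t)), and sums of them are collapsed using the identity that for every m > 1 the m distinct m-th roots of unity sum to 0, e.g. 1 + exp(2*I*pi/3) + exp(-2*I*pi/3) = 0.)
Dimension check: dim(rho) = sum (mult * dim) = 0*1 + 3*1 + 2*1 + 0*1 + 1*1 = 6 = chi_rho(e) = 6.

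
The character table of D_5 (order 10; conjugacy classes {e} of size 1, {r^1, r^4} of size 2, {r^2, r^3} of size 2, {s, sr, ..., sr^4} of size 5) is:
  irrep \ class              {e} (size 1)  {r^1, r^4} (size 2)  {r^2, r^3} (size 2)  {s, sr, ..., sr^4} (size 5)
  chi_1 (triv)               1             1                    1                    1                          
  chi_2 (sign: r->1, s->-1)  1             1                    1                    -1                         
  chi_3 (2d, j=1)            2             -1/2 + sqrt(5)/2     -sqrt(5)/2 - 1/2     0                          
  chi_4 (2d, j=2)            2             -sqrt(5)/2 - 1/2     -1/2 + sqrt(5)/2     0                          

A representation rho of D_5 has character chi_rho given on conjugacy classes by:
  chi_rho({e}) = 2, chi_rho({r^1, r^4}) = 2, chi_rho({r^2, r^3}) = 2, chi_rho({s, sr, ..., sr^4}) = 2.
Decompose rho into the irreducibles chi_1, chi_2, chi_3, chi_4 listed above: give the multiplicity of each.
Multiplicities: chi_1: 2, chi_2: 0, chi_3: 0, chi_4: 0.

Reasoning: Use <chi_rho, chi> = (1/|G|) sum_C |C| * chi_rho(C) * conj(chi(C)) with |G| = 10 for each irreducible chi in the table:
  <chi_rho, chi_1> = (1/10)[1*(2)*conj(1) + 2*(2)*conj(1) + 2*(2)*conj(1) + 5*(2)*conj(1)]
      = (1/10)[(2) + (4) + (4) + (10)] = 20/10 = 2
  <chi_rho, chi_2> = (1/10)[1*(2)*conj(1) + 2*(2)*conj(1) + 2*(2)*conj(1) + 5*(2)*conj(-1)]
      = (1/10)[(2) + (4) + (4) + (-10)] = 0/10 = 0
  <chi_rho, chi_3> = (1/10)[1*(2)*conj(2) + 2*(2)*conj(-1/2 + sqrt(5)/2) + 2*(2)*conj(-sqrt(5)/2 - 1/2) + 5*(2)*conj(0)]
      = (1/10)[(4) + (-2 + 2*sqrt(5)) + (-2*sqrt(5) - 2) + (0)] = 0/10 = 0
  <chi_rho, chi_4> = (1/10)[1*(2)*conj(2) + 2*(2)*conj(-sqrt(5)/2 - 1/2) + 2*(2)*conj(-1/2 + sqrt(5)/2) + 5*(2)*conj(0)]
      = (1/10)[(4) + (-2*sqrt(5) - 2) + (-2 + 2*sqrt(5)) + (0)] = 0/10 = 0
Dimension check: dim(rho) = sum (mult * dim) = 2*1 + 0*1 + 0*2 + 0*2 = 2 = chi_rho(e) = 2.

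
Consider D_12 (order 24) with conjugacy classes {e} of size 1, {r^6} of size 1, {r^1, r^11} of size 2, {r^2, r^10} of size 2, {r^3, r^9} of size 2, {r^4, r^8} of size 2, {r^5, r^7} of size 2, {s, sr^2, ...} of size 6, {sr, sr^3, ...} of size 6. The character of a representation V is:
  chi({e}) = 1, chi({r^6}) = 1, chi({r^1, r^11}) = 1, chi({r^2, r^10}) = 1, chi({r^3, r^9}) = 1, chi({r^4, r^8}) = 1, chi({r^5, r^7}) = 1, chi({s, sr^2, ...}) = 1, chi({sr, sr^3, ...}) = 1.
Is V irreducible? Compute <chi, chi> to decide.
Irreducible: <chi, chi> = 1.

Argument: <chi, chi> = (1/|G|) sum_C |C| * |chi(C)|^2 = (1/24)[1*|1|^2 + 1*|1|^2 + 2*|1|^2 + 2*|1|^2 + 2*|1|^2 + 2*|1|^2 + 2*|1|^2 + 6*|1|^2 + 6*|1|^2]
  = (1/24)[(1) + (1) + (2) + (2) + (2) + (2) + (2) + (6) + (6)] = 24/24 = 1.
A character is irreducible iff <chi, chi> = 1, so this representation is irreducible.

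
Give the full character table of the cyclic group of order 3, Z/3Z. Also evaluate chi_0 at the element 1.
Character table of Z/3Z (irreps indexed chi_0,...,chi_2 with chi_k(m) = zeta_3^(k*m), zeta_3 = exp(2*pi*i/3)):
  irrep \ class  {0} (size 1)  {1} (size 1)    {2} (size 1)  
  chi_0          1             1               1             
  chi_1          1             exp(2*I*pi/3)   exp(-2*I*pi/3)
  chi_2          1             exp(-2*I*pi/3)  exp(2*I*pi/3) 

Spot check: chi_0(1) = zeta_3^(0*1) = zeta_3^0 = 1.

Working: Z/3Z is abelian, so all 3 irreducible complex representations are 1-dimensional. They are given by chi_k(m) = zeta_3^(k*m) for k = 0,...,2. Row orthogonality: sum_m chi_k(m) conj(chi_l(m)) = 3 * [k = l].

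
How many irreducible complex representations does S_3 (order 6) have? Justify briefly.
3

Proof sketch: The number of irreducible complex representations of a finite group equals its number of conjugacy classes. Conjugacy classes in S_3 correspond to cycle types, i.e. partitions of 3; there are p(3) = 3 of them, so S_3 (order 6) has exactly 3 irreducible complex representations.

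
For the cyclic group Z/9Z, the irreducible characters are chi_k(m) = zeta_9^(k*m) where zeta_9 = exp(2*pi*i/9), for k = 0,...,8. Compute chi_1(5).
chi_1(5) = zeta_9^5 = exp(-8*I*pi/9)

Derivation: chi_1(5) = zeta_9^(1*5) = zeta_9^5. Since zeta_9^9 = 1, this equals zeta_9^5 = exp(2*pi*i*5/9) = exp(-8*I*pi/9).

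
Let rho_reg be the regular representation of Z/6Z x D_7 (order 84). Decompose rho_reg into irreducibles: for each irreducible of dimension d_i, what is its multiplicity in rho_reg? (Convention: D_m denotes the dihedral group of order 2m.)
Each irreducible V_i of dimension d_i appears with multiplicity d_i, i.e. rho_reg = (direct sum over all irreducibles V_i) d_i V_i. The irreducible dimensions for Z/6Z x D_7 are 1, 1, 1, 1, 1, 1, 1, 1, 1, 1, 1, 1, 2, 2, 2, 2, 2, 2, 2, 2, 2, 2, 2, 2, 2, 2, 2, 2, 2, 2: 12 irreducibles of dimension 1, each with multiplicity 1; 18 irreducibles of dimension 2, each with multiplicity 2. Total dimension 12*1*1 + 18*2*2 = 84 = |G|.

General theorem: in the regular representation of a finite group G, each irreducible appears with multiplicity equal to its dimension. Check: dim(rho_reg) = sum d_i^2 = 1 + 1 + 1 + 1 + 1 + 1 + 1 + 1 + 1 + 1 + 1 + 1 + 4 + 4 + 4 + 4 + 4 + 4 + 4 + 4 + 4 + 4 + 4 + 4 + 4 + 4 + 4 + 4 + 4 + 4 = 84 = |G|.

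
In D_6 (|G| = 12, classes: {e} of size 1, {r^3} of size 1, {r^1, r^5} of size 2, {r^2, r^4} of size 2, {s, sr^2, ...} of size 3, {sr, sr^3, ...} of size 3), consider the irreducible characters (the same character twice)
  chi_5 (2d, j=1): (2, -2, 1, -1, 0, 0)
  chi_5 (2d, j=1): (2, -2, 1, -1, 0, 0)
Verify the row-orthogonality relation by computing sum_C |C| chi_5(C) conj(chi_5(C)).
Sum = 12 = |G| = 12; so <chi_5, chi_5> = 1 (norm-1 confirms irreducibility).

Compute term by term over conjugacy classes (|C| * chi_5(C) * conj(chi_5(C))):
  1*(2)*conj(2) + 1*(-2)*conj(-2) + 2*(1)*conj(1) + 2*(-1)*conj(-1) + 3*(0)*conj(0) + 3*(0)*conj(0)
  = (4) + (4) + (2) + (2) + (0) + (0)
  = 12.
Dividing by |G| = 12 gives 12/12 = 1, matching the row-orthogonality relation <chi_5, chi_5> = [chi_5 = chi_5].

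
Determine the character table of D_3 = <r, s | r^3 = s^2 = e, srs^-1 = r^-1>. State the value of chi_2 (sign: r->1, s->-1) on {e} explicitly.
Conjugacy classes: {e} of size 1, {r^1, r^2} of size 2, {s, sr, ..., sr^2} of size 3.
Character table:
  irrep \ class              {e} (size 1)  {r^1, r^2} (size 2)  {s, sr, ..., sr^2} (size 3)
  chi_1 (triv)               1             1                    1                          
  chi_2 (sign: r->1, s->-1)  1             1                    -1                         
  chi_3 (2d, j=1)            2             -1                   0                          

Spot check: chi_2 (sign: r->1, s->-1) on {e} = 1.

Why: D_3 has order 2*3 = 6 with 3 conjugacy classes, hence 3 irreducibles. Sum of squared dims 1 + 1 + 4 = 6 = |G|. Linear characters come from the abelianisation; the 2-dimensional irreps have character r^k -> 2*cos(2*pi*j*k/3), reflections -> 0.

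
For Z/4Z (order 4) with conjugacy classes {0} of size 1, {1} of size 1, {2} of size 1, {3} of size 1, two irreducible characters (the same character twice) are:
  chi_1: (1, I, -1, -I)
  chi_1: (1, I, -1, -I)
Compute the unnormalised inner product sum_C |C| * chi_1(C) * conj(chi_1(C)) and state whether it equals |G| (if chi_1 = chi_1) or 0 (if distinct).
Sum = 4 = |G| = 4; so <chi_1, chi_1> = 1 (norm-1 confirms irreducibility).

Compute term by term over conjugacy classes (|C| * chi_1(C) * conj(chi_1(C))):
  1*(1)*conj(1) + 1*(I)*conj(I) + 1*(-1)*conj(-1) + 1*(-I)*conj(-I)
  = (1) + (1) + (1) + (1)
  = 4.
(Exp terms are combined using exp(i*s)*conj(exp(i*t)) = exp(i*(s-t)), and sums of them are collapsed using the identity that for every m > 1 the m distinct m-th roots of unity sum to 0, e.g. 1 + exp(2*I*pi/3) + exp(-2*I*pi/3) = 0.)
Dividing by |G| = 4 gives 4/4 = 1, matching the row-orthogonality relation <chi_1, chi_1> = [chi_1 = chi_1].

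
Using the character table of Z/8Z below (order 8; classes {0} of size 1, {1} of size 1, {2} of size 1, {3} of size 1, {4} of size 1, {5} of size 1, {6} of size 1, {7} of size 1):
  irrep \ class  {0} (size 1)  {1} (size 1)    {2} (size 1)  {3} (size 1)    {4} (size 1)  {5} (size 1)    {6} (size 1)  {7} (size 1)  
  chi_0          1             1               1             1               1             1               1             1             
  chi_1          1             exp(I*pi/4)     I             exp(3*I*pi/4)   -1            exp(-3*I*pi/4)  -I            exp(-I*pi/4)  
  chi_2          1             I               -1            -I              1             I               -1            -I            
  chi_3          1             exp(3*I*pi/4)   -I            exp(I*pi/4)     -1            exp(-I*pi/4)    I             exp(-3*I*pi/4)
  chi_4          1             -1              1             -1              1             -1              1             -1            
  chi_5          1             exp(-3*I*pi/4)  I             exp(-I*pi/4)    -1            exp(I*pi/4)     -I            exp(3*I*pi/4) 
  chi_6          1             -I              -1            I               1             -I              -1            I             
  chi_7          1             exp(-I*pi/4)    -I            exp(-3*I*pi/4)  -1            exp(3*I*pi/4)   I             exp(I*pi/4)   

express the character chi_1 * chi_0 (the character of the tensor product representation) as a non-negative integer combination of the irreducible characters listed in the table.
chi_1 tensor chi_0 = chi_1 (all other irreducibles have multiplicity 0).

Why: The character of a tensor product is the pointwise product (chi_1 * chi_0)(C) = chi_1(C) * chi_0(C):
  {0}: (1)*(1), {1}: (exp(I*pi/4))*(1), {2}: (I)*(1), {3}: (exp(3*I*pi/4))*(1), {4}: (-1)*(1), {5}: (exp(-3*I*pi/4))*(1), {6}: (-I)*(1), {7}: (exp(-I*pi/4))*(1)
so (chi_1 * chi_0) takes values
  {0} -> 1, {1} -> exp(I*pi/4), {2} -> I, {3} -> exp(3*I*pi/4), {4} -> -1, {5} -> exp(-3*I*pi/4), {6} -> -I, {7} -> exp(-I*pi/4).
Now take the inner product of this character with each irreducible chi from the table, <chi_1*chi_0, chi> = (1/8) sum_C |C| (chi_1*chi_0)(C) conj(chi(C)):
  <chi_1*chi_0, chi_0> = (1/8)[1*(1)*conj(1) + 1*(exp(I*pi/4))*conj(1) + 1*(I)*conj(1) + 1*(exp(3*I*pi/4))*conj(1) + 1*(-1)*conj(1) + 1*(exp(-3*I*pi/4))*conj(1) + 1*(-I)*conj(1) + 1*(exp(-I*pi/4))*conj(1)]
      = (1/8)[(1) + (exp(I*pi/4)) + (I) + (exp(3*I*pi/4)) + (-1) + (exp(-3*I*pi/4)) + (-I) + (exp(-I*pi/4))] = 0/8 = 0
  <chi_1*chi_0, chi_1> = (1/8)[1*(1)*conj(1) + 1*(exp(I*pi/4))*conj(exp(I*pi/4)) + 1*(I)*conj(I) + 1*(exp(3*I*pi/4))*conj(exp(3*I*pi/4)) + 1*(-1)*conj(-1) + 1*(exp(-3*I*pi/4))*conj(exp(-3*I*pi/4)) + 1*(-I)*conj(-I) + 1*(exp(-I*pi/4))*conj(exp(-I*pi/4))]
      = (1/8)[(1) + (1) + (1) + (1) + (1) + (1) + (1) + (1)] = 8/8 = 1
  <chi_1*chi_0, chi_2> = (1/8)[1*(1)*conj(1) + 1*(exp(I*pi/4))*conj(I) + 1*(I)*conj(-1) + 1*(exp(3*I*pi/4))*conj(-I) + 1*(-1)*conj(1) + 1*(exp(-3*I*pi/4))*conj(I) + 1*(-I)*conj(-1) + 1*(exp(-I*pi/4))*conj(-I)]
      = (1/8)[(1) + (-exp(3*I*pi/4)) + (-I) + (exp(-3*I*pi/4)) + (-1) + (-exp(-I*pi/4)) + (I) + (exp(I*pi/4))] = 0/8 = 0
  <chi_1*chi_0, chi_3> = (1/8)[1*(1)*conj(1) + 1*(exp(I*pi/4))*conj(exp(3*I*pi/4)) + 1*(I)*conj(-I) + 1*(exp(3*I*pi/4))*conj(exp(I*pi/4)) + 1*(-1)*conj(-1) + 1*(exp(-3*I*pi/4))*conj(exp(-I*pi/4)) + 1*(-I)*conj(I) + 1*(exp(-I*pi/4))*conj(exp(-3*I*pi/4))]
      = (1/8)[(1) + (-I) + (-1) + (I) + (1) + (-I) + (-1) + (I)] = 0/8 = 0
  <chi_1*chi_0, chi_4> = (1/8)[1*(1)*conj(1) + 1*(exp(I*pi/4))*conj(-1) + 1*(I)*conj(1) + 1*(exp(3*I*pi/4))*conj(-1) + 1*(-1)*conj(1) + 1*(exp(-3*I*pi/4))*conj(-1) + 1*(-I)*conj(1) + 1*(exp(-I*pi/4))*conj(-1)]
      = (1/8)[(1) + (-exp(I*pi/4)) + (I) + (-exp(3*I*pi/4)) + (-1) + (-exp(-3*I*pi/4)) + (-I) + (-exp(-I*pi/4))] = 0/8 = 0
  <chi_1*chi_0, chi_5> = (1/8)[1*(1)*conj(1) + 1*(exp(I*pi/4))*conj(exp(-3*I*pi/4)) + 1*(I)*conj(I) + 1*(exp(3*I*pi/4))*conj(exp(-I*pi/4)) + 1*(-1)*conj(-1) + 1*(exp(-3*I*pi/4))*conj(exp(I*pi/4)) + 1*(-I)*conj(-I) + 1*(exp(-I*pi/4))*conj(exp(3*I*pi/4))]
      = (1/8)[(1) + (-1) + (1) + (-1) + (1) + (-1) + (1) + (-1)] = 0/8 = 0
  <chi_1*chi_0, chi_6> = (1/8)[1*(1)*conj(1) + 1*(exp(I*pi/4))*conj(-I) + 1*(I)*conj(-1) + 1*(exp(3*I*pi/4))*conj(I) + 1*(-1)*conj(1) + 1*(exp(-3*I*pi/4))*conj(-I) + 1*(-I)*conj(-1) + 1*(exp(-I*pi/4))*conj(I)]
      = (1/8)[(1) + (exp(3*I*pi/4)) + (-I) + (-exp(-3*I*pi/4)) + (-1) + (exp(-I*pi/4)) + (I) + (-exp(I*pi/4))] = 0/8 = 0
  <chi_1*chi_0, chi_7> = (1/8)[1*(1)*conj(1) + 1*(exp(I*pi/4))*conj(exp(-I*pi/4)) + 1*(I)*conj(-I) + 1*(exp(3*I*pi/4))*conj(exp(-3*I*pi/4)) + 1*(-1)*conj(-1) + 1*(exp(-3*I*pi/4))*conj(exp(3*I*pi/4)) + 1*(-I)*conj(I) + 1*(exp(-I*pi/4))*conj(exp(I*pi/4))]
      = (1/8)[(1) + (I) + (-1) + (-I) + (1) + (I) + (-1) + (-I)] = 0/8 = 0
(Exp terms are combined using exp(i*s)*conj(exp(i*t)) = exp(i*(s-t)), and sums of them are collapsed using the identity that for every m > 1 the m distinct m-th roots of unity sum to 0, e.g. 1 + exp(2*I*pi/3) + exp(-2*I*pi/3) = 0.)
Hence the multiplicities are chi_1: 1. Dimension check: dim(chi_1)*dim(chi_0) = 1*1 = 1 and sum (mult * dim) = 1*1 = 1.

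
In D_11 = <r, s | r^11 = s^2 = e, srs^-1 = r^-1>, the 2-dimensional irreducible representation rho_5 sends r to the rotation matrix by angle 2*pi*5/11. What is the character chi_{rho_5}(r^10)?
chi_{rho_5}(r^10) = 2*cos(2*pi*5*10/11) = -2*cos(pi/11)

Reasoning: rho_5(r^10) is rotation by angle 2*pi*5*10/11, whose trace is 2*cos(2*pi*5*10/11) = -2*cos(pi/11).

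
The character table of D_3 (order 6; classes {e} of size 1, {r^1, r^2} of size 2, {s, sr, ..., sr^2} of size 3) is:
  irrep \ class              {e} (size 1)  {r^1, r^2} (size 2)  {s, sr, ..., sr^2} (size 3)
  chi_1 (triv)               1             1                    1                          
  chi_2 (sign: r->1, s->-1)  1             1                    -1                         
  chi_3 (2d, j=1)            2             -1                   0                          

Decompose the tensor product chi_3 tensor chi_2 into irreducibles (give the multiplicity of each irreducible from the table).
chi_3 tensor chi_2 = chi_3 (all other irreducibles have multiplicity 0).

Solution. The character of a tensor product is the pointwise product (chi_3 * chi_2)(C) = chi_3(C) * chi_2(C):
  {e}: (2)*(1), {r^1, r^2}: (-1)*(1), {s, sr, ..., sr^2}: (0)*(-1)
so (chi_3 * chi_2) takes values
  {e} -> 2, {r^1, r^2} -> -1, {s, sr, ..., sr^2} -> 0.
Now take the inner product of this character with each irreducible chi from the table, <chi_3*chi_2, chi> = (1/6) sum_C |C| (chi_3*chi_2)(C) conj(chi(C)):
  <chi_3*chi_2, chi_1> = (1/6)[1*(2)*conj(1) + 2*(-1)*conj(1) + 3*(0)*conj(1)]
      = (1/6)[(2) + (-2) + (0)] = 0/6 = 0
  <chi_3*chi_2, chi_2> = (1/6)[1*(2)*conj(1) + 2*(-1)*conj(1) + 3*(0)*conj(-1)]
      = (1/6)[(2) + (-2) + (0)] = 0/6 = 0
  <chi_3*chi_2, chi_3> = (1/6)[1*(2)*conj(2) + 2*(-1)*conj(-1) + 3*(0)*conj(0)]
      = (1/6)[(4) + (2) + (0)] = 6/6 = 1
Hence the multiplicities are chi_3: 1. Dimension check: dim(chi_3)*dim(chi_2) = 2*1 = 2 and sum (mult * dim) = 1*2 = 2.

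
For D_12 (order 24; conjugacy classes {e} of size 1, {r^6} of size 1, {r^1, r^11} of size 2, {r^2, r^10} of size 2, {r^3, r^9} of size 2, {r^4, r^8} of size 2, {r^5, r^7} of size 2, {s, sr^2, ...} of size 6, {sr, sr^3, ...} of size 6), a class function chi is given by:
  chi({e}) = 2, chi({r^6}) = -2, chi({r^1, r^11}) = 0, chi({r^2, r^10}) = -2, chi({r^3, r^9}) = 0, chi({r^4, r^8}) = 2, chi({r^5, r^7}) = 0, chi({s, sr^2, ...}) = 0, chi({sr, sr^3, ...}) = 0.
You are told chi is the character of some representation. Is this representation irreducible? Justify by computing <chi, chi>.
Irreducible: <chi, chi> = 1.

Details: <chi, chi> = (1/|G|) sum_C |C| * |chi(C)|^2 = (1/24)[1*|2|^2 + 1*|-2|^2 + 2*|0|^2 + 2*|-2|^2 + 2*|0|^2 + 2*|2|^2 + 2*|0|^2 + 6*|0|^2 + 6*|0|^2]
  = (1/24)[(4) + (4) + (0) + (8) + (0) + (8) + (0) + (0) + (0)] = 24/24 = 1.
A character is irreducible iff <chi, chi> = 1, so this representation is irreducible.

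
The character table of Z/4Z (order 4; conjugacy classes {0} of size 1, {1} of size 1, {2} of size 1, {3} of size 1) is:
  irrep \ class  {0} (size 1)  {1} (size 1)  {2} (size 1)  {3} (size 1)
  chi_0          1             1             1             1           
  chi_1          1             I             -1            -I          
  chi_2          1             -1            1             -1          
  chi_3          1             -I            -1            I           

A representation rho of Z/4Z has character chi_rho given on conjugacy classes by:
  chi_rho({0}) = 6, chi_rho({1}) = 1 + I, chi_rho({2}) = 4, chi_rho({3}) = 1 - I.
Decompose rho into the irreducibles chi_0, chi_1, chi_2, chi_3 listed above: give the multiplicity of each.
Multiplicities: chi_0: 3, chi_1: 1, chi_2: 2, chi_3: 0.

Argument: Use <chi_rho, chi> = (1/|G|) sum_C |C| * chi_rho(C) * conj(chi(C)) with |G| = 4 for each irreducible chi in the table:
  <chi_rho, chi_0> = (1/4)[1*(6)*conj(1) + 1*(1 + I)*conj(1) + 1*(4)*conj(1) + 1*(1 - I)*conj(1)]
      = (1/4)[(6) + (1 + I) + (4) + (1 - I)] = 12/4 = 3
  <chi_rho, chi_1> = (1/4)[1*(6)*conj(1) + 1*(1 + I)*conj(I) + 1*(4)*conj(-1) + 1*(1 - I)*conj(-I)]
      = (1/4)[(6) + (1 - I) + (-4) + (1 + I)] = 4/4 = 1
  <chi_rho, chi_2> = (1/4)[1*(6)*conj(1) + 1*(1 + I)*conj(-1) + 1*(4)*conj(1) + 1*(1 - I)*conj(-1)]
      = (1/4)[(6) + (-1 - I) + (4) + (-1 + I)] = 8/4 = 2
  <chi_rho, chi_3> = (1/4)[1*(6)*conj(1) + 1*(1 + I)*conj(-I) + 1*(4)*conj(-1) + 1*(1 - I)*conj(I)]
      = (1/4)[(6) + (-1 + I) + (-4) + (-1 - I)] = 0/4 = 0
(Exp terms are combined using exp(i*s)*conj(exp(i*t)) = exp(i*(s-t)), and sums of them are collapsed using the identity that for every m > 1 the m distinct m-th roots of unity sum to 0, e.g. 1 + exp(2*I*pi/3) + exp(-2*I*pi/3) = 0.)
Dimension check: dim(rho) = sum (mult * dim) = 3*1 + 1*1 + 2*1 + 0*1 = 6 = chi_rho(e) = 6.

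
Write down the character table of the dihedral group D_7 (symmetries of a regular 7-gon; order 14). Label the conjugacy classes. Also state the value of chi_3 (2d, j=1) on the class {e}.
Conjugacy classes: {e} of size 1, {r^1, r^6} of size 2, {r^2, r^5} of size 2, {r^3, r^4} of size 2, {s, sr, ..., sr^6} of size 7.
Character table:
  irrep \ class              {e} (size 1)  {r^1, r^6} (size 2)  {r^2, r^5} (size 2)  {r^3, r^4} (size 2)  {s, sr, ..., sr^6} (size 7)
  chi_1 (triv)               1             1                    1                    1                    1                          
  chi_2 (sign: r->1, s->-1)  1             1                    1                    1                    -1                         
  chi_3 (2d, j=1)            2             2*cos(2*pi/7)        -2*cos(3*pi/7)       -2*cos(pi/7)         0                          
  chi_4 (2d, j=2)            2             -2*cos(3*pi/7)       -2*cos(pi/7)         2*cos(2*pi/7)        0                          
  chi_5 (2d, j=3)            2             -2*cos(pi/7)         2*cos(2*pi/7)        -2*cos(3*pi/7)       0                          

Spot check: chi_3 (2d, j=1) on {e} = 2.

Reasoning: D_7 has order 2*7 = 14 with 5 conjugacy classes, hence 5 irreducibles. Sum of squared dims 1 + 1 + 4 + 4 + 4 = 14 = |G|. Linear characters come from the abelianisation; the 2-dimensional irreps have character r^k -> 2*cos(2*pi*j*k/7), reflections -> 0.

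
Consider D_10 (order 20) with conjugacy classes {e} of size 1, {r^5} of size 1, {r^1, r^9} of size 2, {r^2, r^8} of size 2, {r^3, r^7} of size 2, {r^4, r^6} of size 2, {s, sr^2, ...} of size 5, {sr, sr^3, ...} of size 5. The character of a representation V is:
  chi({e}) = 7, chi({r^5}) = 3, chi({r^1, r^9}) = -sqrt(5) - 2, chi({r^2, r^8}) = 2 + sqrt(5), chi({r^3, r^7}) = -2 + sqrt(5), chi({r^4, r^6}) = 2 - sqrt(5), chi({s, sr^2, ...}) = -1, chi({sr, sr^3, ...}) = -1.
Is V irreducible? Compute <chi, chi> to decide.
Not irreducible (reducible): <chi, chi> = 7 > 1.

Justification: <chi, chi> = (1/|G|) sum_C |C| * |chi(C)|^2 = (1/20)[1*|7|^2 + 1*|3|^2 + 2*|-sqrt(5) - 2|^2 + 2*|2 + sqrt(5)|^2 + 2*|-2 + sqrt(5)|^2 + 2*|2 - sqrt(5)|^2 + 5*|-1|^2 + 5*|-1|^2]
  = (1/20)[(49) + (9) + (8*sqrt(5) + 18) + (8*sqrt(5) + 18) + (18 - 8*sqrt(5)) + (18 - 8*sqrt(5)) + (5) + (5)] = 140/20 = 7.
A character is irreducible iff <chi, chi> = 1, so this representation is reducible.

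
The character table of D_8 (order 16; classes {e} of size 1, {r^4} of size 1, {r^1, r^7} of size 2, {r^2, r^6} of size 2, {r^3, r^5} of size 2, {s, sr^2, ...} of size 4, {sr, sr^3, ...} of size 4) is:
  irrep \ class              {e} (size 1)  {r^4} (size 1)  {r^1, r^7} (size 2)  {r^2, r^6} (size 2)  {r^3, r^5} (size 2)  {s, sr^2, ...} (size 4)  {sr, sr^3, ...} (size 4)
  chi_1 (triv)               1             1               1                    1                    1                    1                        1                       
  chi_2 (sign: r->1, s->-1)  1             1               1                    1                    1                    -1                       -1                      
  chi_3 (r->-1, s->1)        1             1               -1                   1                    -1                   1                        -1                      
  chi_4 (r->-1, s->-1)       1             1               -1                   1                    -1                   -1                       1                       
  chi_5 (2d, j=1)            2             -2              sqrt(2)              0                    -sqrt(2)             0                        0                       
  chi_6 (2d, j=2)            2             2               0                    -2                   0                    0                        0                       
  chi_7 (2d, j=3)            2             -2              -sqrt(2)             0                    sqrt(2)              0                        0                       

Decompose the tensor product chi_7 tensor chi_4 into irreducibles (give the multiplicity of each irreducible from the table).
chi_7 tensor chi_4 = chi_5 (all other irreducibles have multiplicity 0).

Derivation: The character of a tensor product is the pointwise product (chi_7 * chi_4)(C) = chi_7(C) * chi_4(C):
  {e}: (2)*(1), {r^4}: (-2)*(1), {r^1, r^7}: (-sqrt(2))*(-1), {r^2, r^6}: (0)*(1), {r^3, r^5}: (sqrt(2))*(-1), {s, sr^2, ...}: (0)*(-1), {sr, sr^3, ...}: (0)*(1)
so (chi_7 * chi_4) takes values
  {e} -> 2, {r^4} -> -2, {r^1, r^7} -> sqrt(2), {r^2, r^6} -> 0, {r^3, r^5} -> -sqrt(2), {s, sr^2, ...} -> 0, {sr, sr^3, ...} -> 0.
Now take the inner product of this character with each irreducible chi from the table, <chi_7*chi_4, chi> = (1/16) sum_C |C| (chi_7*chi_4)(C) conj(chi(C)):
  <chi_7*chi_4, chi_1> = (1/16)[1*(2)*conj(1) + 1*(-2)*conj(1) + 2*(sqrt(2))*conj(1) + 2*(0)*conj(1) + 2*(-sqrt(2))*conj(1) + 4*(0)*conj(1) + 4*(0)*conj(1)]
      = (1/16)[(2) + (-2) + (2*sqrt(2)) + (0) + (-2*sqrt(2)) + (0) + (0)] = 0/16 = 0
  <chi_7*chi_4, chi_2> = (1/16)[1*(2)*conj(1) + 1*(-2)*conj(1) + 2*(sqrt(2))*conj(1) + 2*(0)*conj(1) + 2*(-sqrt(2))*conj(1) + 4*(0)*conj(-1) + 4*(0)*conj(-1)]
      = (1/16)[(2) + (-2) + (2*sqrt(2)) + (0) + (-2*sqrt(2)) + (0) + (0)] = 0/16 = 0
  <chi_7*chi_4, chi_3> = (1/16)[1*(2)*conj(1) + 1*(-2)*conj(1) + 2*(sqrt(2))*conj(-1) + 2*(0)*conj(1) + 2*(-sqrt(2))*conj(-1) + 4*(0)*conj(1) + 4*(0)*conj(-1)]
      = (1/16)[(2) + (-2) + (-2*sqrt(2)) + (0) + (2*sqrt(2)) + (0) + (0)] = 0/16 = 0
  <chi_7*chi_4, chi_4> = (1/16)[1*(2)*conj(1) + 1*(-2)*conj(1) + 2*(sqrt(2))*conj(-1) + 2*(0)*conj(1) + 2*(-sqrt(2))*conj(-1) + 4*(0)*conj(-1) + 4*(0)*conj(1)]
      = (1/16)[(2) + (-2) + (-2*sqrt(2)) + (0) + (2*sqrt(2)) + (0) + (0)] = 0/16 = 0
  <chi_7*chi_4, chi_5> = (1/16)[1*(2)*conj(2) + 1*(-2)*conj(-2) + 2*(sqrt(2))*conj(sqrt(2)) + 2*(0)*conj(0) + 2*(-sqrt(2))*conj(-sqrt(2)) + 4*(0)*conj(0) + 4*(0)*conj(0)]
      = (1/16)[(4) + (4) + (4) + (0) + (4) + (0) + (0)] = 16/16 = 1
  <chi_7*chi_4, chi_6> = (1/16)[1*(2)*conj(2) + 1*(-2)*conj(2) + 2*(sqrt(2))*conj(0) + 2*(0)*conj(-2) + 2*(-sqrt(2))*conj(0) + 4*(0)*conj(0) + 4*(0)*conj(0)]
      = (1/16)[(4) + (-4) + (0) + (0) + (0) + (0) + (0)] = 0/16 = 0
  <chi_7*chi_4, chi_7> = (1/16)[1*(2)*conj(2) + 1*(-2)*conj(-2) + 2*(sqrt(2))*conj(-sqrt(2)) + 2*(0)*conj(0) + 2*(-sqrt(2))*conj(sqrt(2)) + 4*(0)*conj(0) + 4*(0)*conj(0)]
      = (1/16)[(4) + (4) + (-4) + (0) + (-4) + (0) + (0)] = 0/16 = 0
Hence the multiplicities are chi_5: 1. Dimension check: dim(chi_7)*dim(chi_4) = 2*1 = 2 and sum (mult * dim) = 1*2 = 2.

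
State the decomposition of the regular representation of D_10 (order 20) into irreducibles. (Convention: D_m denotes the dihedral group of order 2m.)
Each irreducible V_i of dimension d_i appears with multiplicity d_i, i.e. rho_reg = (direct sum over all irreducibles V_i) d_i V_i. The irreducible dimensions for D_10 are 1, 1, 1, 1, 2, 2, 2, 2: 4 irreducibles of dimension 1, each with multiplicity 1; 4 irreducibles of dimension 2, each with multiplicity 2. Total dimension 4*1*1 + 4*2*2 = 20 = |G|.

Reasoning: General theorem: in the regular representation of a finite group G, each irreducible appears with multiplicity equal to its dimension. Check: dim(rho_reg) = sum d_i^2 = 1 + 1 + 1 + 1 + 4 + 4 + 4 + 4 = 20 = |G|.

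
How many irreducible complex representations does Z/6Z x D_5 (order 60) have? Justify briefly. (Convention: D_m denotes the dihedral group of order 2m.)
24

The number of irreducible complex representations of a finite group equals its number of conjugacy classes. For a direct product, #classes(G x H) = #classes(G) * #classes(H). Z/6Z has 6 classes (abelian), D_5 has 4 classes, so 6 * 4 = 24, so Z/6Z x D_5 (order 60) has exactly 24 irreducible complex representations.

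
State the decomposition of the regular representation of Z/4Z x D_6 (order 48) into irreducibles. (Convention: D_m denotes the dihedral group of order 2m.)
Each irreducible V_i of dimension d_i appears with multiplicity d_i, i.e. rho_reg = (direct sum over all irreducibles V_i) d_i V_i. The irreducible dimensions for Z/4Z x D_6 are 1, 1, 1, 1, 1, 1, 1, 1, 1, 1, 1, 1, 1, 1, 1, 1, 2, 2, 2, 2, 2, 2, 2, 2: 16 irreducibles of dimension 1, each with multiplicity 1; 8 irreducibles of dimension 2, each with multiplicity 2. Total dimension 16*1*1 + 8*2*2 = 48 = |G|.

Proof sketch: General theorem: in the regular representation of a finite group G, each irreducible appears with multiplicity equal to its dimension. Check: dim(rho_reg) = sum d_i^2 = 1 + 1 + 1 + 1 + 1 + 1 + 1 + 1 + 1 + 1 + 1 + 1 + 1 + 1 + 1 + 1 + 4 + 4 + 4 + 4 + 4 + 4 + 4 + 4 = 48 = |G|.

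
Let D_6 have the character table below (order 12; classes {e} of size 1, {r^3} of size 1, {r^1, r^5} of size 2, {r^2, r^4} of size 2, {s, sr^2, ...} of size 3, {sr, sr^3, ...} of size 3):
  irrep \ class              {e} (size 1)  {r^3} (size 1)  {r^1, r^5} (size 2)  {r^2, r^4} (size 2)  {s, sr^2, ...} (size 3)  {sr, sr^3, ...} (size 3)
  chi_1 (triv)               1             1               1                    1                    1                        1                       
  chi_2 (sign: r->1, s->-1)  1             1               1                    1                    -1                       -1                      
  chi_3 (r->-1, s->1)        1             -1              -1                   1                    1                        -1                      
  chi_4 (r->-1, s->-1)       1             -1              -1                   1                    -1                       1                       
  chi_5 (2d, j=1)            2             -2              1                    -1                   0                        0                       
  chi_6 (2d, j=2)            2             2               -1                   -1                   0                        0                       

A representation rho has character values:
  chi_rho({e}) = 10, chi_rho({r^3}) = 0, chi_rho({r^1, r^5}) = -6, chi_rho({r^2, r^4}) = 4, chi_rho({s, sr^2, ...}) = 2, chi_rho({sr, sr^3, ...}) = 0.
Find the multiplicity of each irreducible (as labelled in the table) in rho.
Multiplicities: chi_1: 1, chi_2: 0, chi_3: 3, chi_4: 2, chi_5: 0, chi_6: 2.

Reasoning: Use <chi_rho, chi> = (1/|G|) sum_C |C| * chi_rho(C) * conj(chi(C)) with |G| = 12 for each irreducible chi in the table:
  <chi_rho, chi_1> = (1/12)[1*(10)*conj(1) + 1*(0)*conj(1) + 2*(-6)*conj(1) + 2*(4)*conj(1) + 3*(2)*conj(1) + 3*(0)*conj(1)]
      = (1/12)[(10) + (0) + (-12) + (8) + (6) + (0)] = 12/12 = 1
  <chi_rho, chi_2> = (1/12)[1*(10)*conj(1) + 1*(0)*conj(1) + 2*(-6)*conj(1) + 2*(4)*conj(1) + 3*(2)*conj(-1) + 3*(0)*conj(-1)]
      = (1/12)[(10) + (0) + (-12) + (8) + (-6) + (0)] = 0/12 = 0
  <chi_rho, chi_3> = (1/12)[1*(10)*conj(1) + 1*(0)*conj(-1) + 2*(-6)*conj(-1) + 2*(4)*conj(1) + 3*(2)*conj(1) + 3*(0)*conj(-1)]
      = (1/12)[(10) + (0) + (12) + (8) + (6) + (0)] = 36/12 = 3
  <chi_rho, chi_4> = (1/12)[1*(10)*conj(1) + 1*(0)*conj(-1) + 2*(-6)*conj(-1) + 2*(4)*conj(1) + 3*(2)*conj(-1) + 3*(0)*conj(1)]
      = (1/12)[(10) + (0) + (12) + (8) + (-6) + (0)] = 24/12 = 2
  <chi_rho, chi_5> = (1/12)[1*(10)*conj(2) + 1*(0)*conj(-2) + 2*(-6)*conj(1) + 2*(4)*conj(-1) + 3*(2)*conj(0) + 3*(0)*conj(0)]
      = (1/12)[(20) + (0) + (-12) + (-8) + (0) + (0)] = 0/12 = 0
  <chi_rho, chi_6> = (1/12)[1*(10)*conj(2) + 1*(0)*conj(2) + 2*(-6)*conj(-1) + 2*(4)*conj(-1) + 3*(2)*conj(0) + 3*(0)*conj(0)]
      = (1/12)[(20) + (0) + (12) + (-8) + (0) + (0)] = 24/12 = 2
Dimension check: dim(rho) = sum (mult * dim) = 1*1 + 0*1 + 3*1 + 2*1 + 0*2 + 2*2 = 10 = chi_rho(e) = 10.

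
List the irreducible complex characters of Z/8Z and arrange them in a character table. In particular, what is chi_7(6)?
Character table of Z/8Z (irreps indexed chi_0,...,chi_7 with chi_k(m) = zeta_8^(k*m), zeta_8 = exp(2*pi*i/8)):
  irrep \ class  {0} (size 1)  {1} (size 1)    {2} (size 1)  {3} (size 1)    {4} (size 1)  {5} (size 1)    {6} (size 1)  {7} (size 1)  
  chi_0          1             1               1             1               1             1               1             1             
  chi_1          1             exp(I*pi/4)     I             exp(3*I*pi/4)   -1            exp(-3*I*pi/4)  -I            exp(-I*pi/4)  
  chi_2          1             I               -1            -I              1             I               -1            -I            
  chi_3          1             exp(3*I*pi/4)   -I            exp(I*pi/4)     -1            exp(-I*pi/4)    I             exp(-3*I*pi/4)
  chi_4          1             -1              1             -1              1             -1              1             -1            
  chi_5          1             exp(-3*I*pi/4)  I             exp(-I*pi/4)    -1            exp(I*pi/4)     -I            exp(3*I*pi/4) 
  chi_6          1             -I              -1            I               1             -I              -1            I             
  chi_7          1             exp(-I*pi/4)    -I            exp(-3*I*pi/4)  -1            exp(3*I*pi/4)   I             exp(I*pi/4)   

Spot check: chi_7(6) = zeta_8^(7*6) = zeta_8^42 = I.

Z/8Z is abelian, so all 8 irreducible complex representations are 1-dimensional. They are given by chi_k(m) = zeta_8^(k*m) for k = 0,...,7. Row orthogonality: sum_m chi_k(m) conj(chi_l(m)) = 8 * [k = l].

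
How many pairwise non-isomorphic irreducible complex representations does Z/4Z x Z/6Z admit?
24

Working: The number of irreducible complex representations of a finite group equals its number of conjugacy classes. Z/4Z x Z/6Z is abelian of order 24, so every element is its own conjugacy class: 24 classes, so Z/4Z x Z/6Z (order 24) has exactly 24 irreducible complex representations.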